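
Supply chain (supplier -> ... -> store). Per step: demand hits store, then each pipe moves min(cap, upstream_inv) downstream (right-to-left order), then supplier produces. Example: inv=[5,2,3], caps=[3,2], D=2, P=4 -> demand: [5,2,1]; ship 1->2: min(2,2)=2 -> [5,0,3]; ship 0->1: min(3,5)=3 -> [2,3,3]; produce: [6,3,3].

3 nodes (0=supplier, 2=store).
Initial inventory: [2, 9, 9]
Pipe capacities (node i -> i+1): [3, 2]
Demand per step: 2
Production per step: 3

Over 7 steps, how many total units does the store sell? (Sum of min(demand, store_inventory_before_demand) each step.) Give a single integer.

Step 1: sold=2 (running total=2) -> [3 9 9]
Step 2: sold=2 (running total=4) -> [3 10 9]
Step 3: sold=2 (running total=6) -> [3 11 9]
Step 4: sold=2 (running total=8) -> [3 12 9]
Step 5: sold=2 (running total=10) -> [3 13 9]
Step 6: sold=2 (running total=12) -> [3 14 9]
Step 7: sold=2 (running total=14) -> [3 15 9]

Answer: 14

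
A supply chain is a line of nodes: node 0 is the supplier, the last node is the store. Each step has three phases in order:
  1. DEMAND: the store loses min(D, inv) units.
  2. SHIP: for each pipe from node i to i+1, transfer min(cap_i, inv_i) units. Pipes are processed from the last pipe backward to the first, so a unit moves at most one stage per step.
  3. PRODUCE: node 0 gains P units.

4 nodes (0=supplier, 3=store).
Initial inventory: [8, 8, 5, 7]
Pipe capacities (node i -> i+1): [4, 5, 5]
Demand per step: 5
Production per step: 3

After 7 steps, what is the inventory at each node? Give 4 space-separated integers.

Step 1: demand=5,sold=5 ship[2->3]=5 ship[1->2]=5 ship[0->1]=4 prod=3 -> inv=[7 7 5 7]
Step 2: demand=5,sold=5 ship[2->3]=5 ship[1->2]=5 ship[0->1]=4 prod=3 -> inv=[6 6 5 7]
Step 3: demand=5,sold=5 ship[2->3]=5 ship[1->2]=5 ship[0->1]=4 prod=3 -> inv=[5 5 5 7]
Step 4: demand=5,sold=5 ship[2->3]=5 ship[1->2]=5 ship[0->1]=4 prod=3 -> inv=[4 4 5 7]
Step 5: demand=5,sold=5 ship[2->3]=5 ship[1->2]=4 ship[0->1]=4 prod=3 -> inv=[3 4 4 7]
Step 6: demand=5,sold=5 ship[2->3]=4 ship[1->2]=4 ship[0->1]=3 prod=3 -> inv=[3 3 4 6]
Step 7: demand=5,sold=5 ship[2->3]=4 ship[1->2]=3 ship[0->1]=3 prod=3 -> inv=[3 3 3 5]

3 3 3 5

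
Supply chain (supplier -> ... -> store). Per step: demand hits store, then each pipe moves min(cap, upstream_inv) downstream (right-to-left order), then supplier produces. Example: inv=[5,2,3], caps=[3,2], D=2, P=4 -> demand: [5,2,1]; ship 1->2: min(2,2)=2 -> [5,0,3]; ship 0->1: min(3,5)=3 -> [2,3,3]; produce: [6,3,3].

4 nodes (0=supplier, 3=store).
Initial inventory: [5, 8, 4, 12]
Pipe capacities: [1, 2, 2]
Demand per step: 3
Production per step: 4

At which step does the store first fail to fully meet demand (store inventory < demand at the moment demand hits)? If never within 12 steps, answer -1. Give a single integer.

Step 1: demand=3,sold=3 ship[2->3]=2 ship[1->2]=2 ship[0->1]=1 prod=4 -> [8 7 4 11]
Step 2: demand=3,sold=3 ship[2->3]=2 ship[1->2]=2 ship[0->1]=1 prod=4 -> [11 6 4 10]
Step 3: demand=3,sold=3 ship[2->3]=2 ship[1->2]=2 ship[0->1]=1 prod=4 -> [14 5 4 9]
Step 4: demand=3,sold=3 ship[2->3]=2 ship[1->2]=2 ship[0->1]=1 prod=4 -> [17 4 4 8]
Step 5: demand=3,sold=3 ship[2->3]=2 ship[1->2]=2 ship[0->1]=1 prod=4 -> [20 3 4 7]
Step 6: demand=3,sold=3 ship[2->3]=2 ship[1->2]=2 ship[0->1]=1 prod=4 -> [23 2 4 6]
Step 7: demand=3,sold=3 ship[2->3]=2 ship[1->2]=2 ship[0->1]=1 prod=4 -> [26 1 4 5]
Step 8: demand=3,sold=3 ship[2->3]=2 ship[1->2]=1 ship[0->1]=1 prod=4 -> [29 1 3 4]
Step 9: demand=3,sold=3 ship[2->3]=2 ship[1->2]=1 ship[0->1]=1 prod=4 -> [32 1 2 3]
Step 10: demand=3,sold=3 ship[2->3]=2 ship[1->2]=1 ship[0->1]=1 prod=4 -> [35 1 1 2]
Step 11: demand=3,sold=2 ship[2->3]=1 ship[1->2]=1 ship[0->1]=1 prod=4 -> [38 1 1 1]
Step 12: demand=3,sold=1 ship[2->3]=1 ship[1->2]=1 ship[0->1]=1 prod=4 -> [41 1 1 1]
First stockout at step 11

11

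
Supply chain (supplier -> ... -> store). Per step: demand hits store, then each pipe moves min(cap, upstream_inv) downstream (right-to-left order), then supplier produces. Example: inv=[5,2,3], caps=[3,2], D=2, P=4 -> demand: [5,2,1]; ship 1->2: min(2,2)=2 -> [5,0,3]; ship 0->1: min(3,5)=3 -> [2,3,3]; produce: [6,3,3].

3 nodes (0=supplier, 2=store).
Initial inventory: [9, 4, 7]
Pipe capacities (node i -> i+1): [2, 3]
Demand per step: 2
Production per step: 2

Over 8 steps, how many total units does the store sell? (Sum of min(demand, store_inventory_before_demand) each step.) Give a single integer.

Step 1: sold=2 (running total=2) -> [9 3 8]
Step 2: sold=2 (running total=4) -> [9 2 9]
Step 3: sold=2 (running total=6) -> [9 2 9]
Step 4: sold=2 (running total=8) -> [9 2 9]
Step 5: sold=2 (running total=10) -> [9 2 9]
Step 6: sold=2 (running total=12) -> [9 2 9]
Step 7: sold=2 (running total=14) -> [9 2 9]
Step 8: sold=2 (running total=16) -> [9 2 9]

Answer: 16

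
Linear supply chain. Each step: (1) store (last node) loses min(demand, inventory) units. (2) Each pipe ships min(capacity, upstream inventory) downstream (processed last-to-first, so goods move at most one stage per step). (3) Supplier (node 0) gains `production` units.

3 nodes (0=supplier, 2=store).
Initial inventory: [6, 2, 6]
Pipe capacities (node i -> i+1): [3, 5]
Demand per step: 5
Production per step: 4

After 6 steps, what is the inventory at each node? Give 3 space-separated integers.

Step 1: demand=5,sold=5 ship[1->2]=2 ship[0->1]=3 prod=4 -> inv=[7 3 3]
Step 2: demand=5,sold=3 ship[1->2]=3 ship[0->1]=3 prod=4 -> inv=[8 3 3]
Step 3: demand=5,sold=3 ship[1->2]=3 ship[0->1]=3 prod=4 -> inv=[9 3 3]
Step 4: demand=5,sold=3 ship[1->2]=3 ship[0->1]=3 prod=4 -> inv=[10 3 3]
Step 5: demand=5,sold=3 ship[1->2]=3 ship[0->1]=3 prod=4 -> inv=[11 3 3]
Step 6: demand=5,sold=3 ship[1->2]=3 ship[0->1]=3 prod=4 -> inv=[12 3 3]

12 3 3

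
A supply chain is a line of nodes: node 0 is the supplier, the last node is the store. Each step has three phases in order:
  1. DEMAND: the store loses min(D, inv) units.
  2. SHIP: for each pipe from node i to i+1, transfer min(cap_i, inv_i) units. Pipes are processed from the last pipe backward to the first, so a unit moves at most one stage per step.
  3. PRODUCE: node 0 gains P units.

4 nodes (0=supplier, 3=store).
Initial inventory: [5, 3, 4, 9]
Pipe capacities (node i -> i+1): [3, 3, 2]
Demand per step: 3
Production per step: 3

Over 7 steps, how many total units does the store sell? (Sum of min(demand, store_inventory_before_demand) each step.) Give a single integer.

Step 1: sold=3 (running total=3) -> [5 3 5 8]
Step 2: sold=3 (running total=6) -> [5 3 6 7]
Step 3: sold=3 (running total=9) -> [5 3 7 6]
Step 4: sold=3 (running total=12) -> [5 3 8 5]
Step 5: sold=3 (running total=15) -> [5 3 9 4]
Step 6: sold=3 (running total=18) -> [5 3 10 3]
Step 7: sold=3 (running total=21) -> [5 3 11 2]

Answer: 21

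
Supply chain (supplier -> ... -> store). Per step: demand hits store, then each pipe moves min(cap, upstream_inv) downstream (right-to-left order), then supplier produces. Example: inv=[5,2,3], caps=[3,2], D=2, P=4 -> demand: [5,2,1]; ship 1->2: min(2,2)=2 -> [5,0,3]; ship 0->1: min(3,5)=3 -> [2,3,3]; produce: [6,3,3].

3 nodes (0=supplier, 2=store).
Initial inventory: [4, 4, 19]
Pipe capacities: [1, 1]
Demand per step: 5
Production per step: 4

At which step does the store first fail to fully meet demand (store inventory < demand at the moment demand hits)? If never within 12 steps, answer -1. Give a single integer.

Step 1: demand=5,sold=5 ship[1->2]=1 ship[0->1]=1 prod=4 -> [7 4 15]
Step 2: demand=5,sold=5 ship[1->2]=1 ship[0->1]=1 prod=4 -> [10 4 11]
Step 3: demand=5,sold=5 ship[1->2]=1 ship[0->1]=1 prod=4 -> [13 4 7]
Step 4: demand=5,sold=5 ship[1->2]=1 ship[0->1]=1 prod=4 -> [16 4 3]
Step 5: demand=5,sold=3 ship[1->2]=1 ship[0->1]=1 prod=4 -> [19 4 1]
Step 6: demand=5,sold=1 ship[1->2]=1 ship[0->1]=1 prod=4 -> [22 4 1]
Step 7: demand=5,sold=1 ship[1->2]=1 ship[0->1]=1 prod=4 -> [25 4 1]
Step 8: demand=5,sold=1 ship[1->2]=1 ship[0->1]=1 prod=4 -> [28 4 1]
Step 9: demand=5,sold=1 ship[1->2]=1 ship[0->1]=1 prod=4 -> [31 4 1]
Step 10: demand=5,sold=1 ship[1->2]=1 ship[0->1]=1 prod=4 -> [34 4 1]
Step 11: demand=5,sold=1 ship[1->2]=1 ship[0->1]=1 prod=4 -> [37 4 1]
Step 12: demand=5,sold=1 ship[1->2]=1 ship[0->1]=1 prod=4 -> [40 4 1]
First stockout at step 5

5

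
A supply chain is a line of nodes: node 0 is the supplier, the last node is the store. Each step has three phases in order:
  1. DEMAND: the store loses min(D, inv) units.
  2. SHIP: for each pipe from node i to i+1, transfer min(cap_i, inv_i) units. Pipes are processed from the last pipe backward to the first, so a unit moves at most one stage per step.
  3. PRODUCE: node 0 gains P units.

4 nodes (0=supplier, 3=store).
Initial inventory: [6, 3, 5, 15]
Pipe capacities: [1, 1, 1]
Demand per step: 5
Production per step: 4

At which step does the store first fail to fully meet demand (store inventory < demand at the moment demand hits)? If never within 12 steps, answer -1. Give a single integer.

Step 1: demand=5,sold=5 ship[2->3]=1 ship[1->2]=1 ship[0->1]=1 prod=4 -> [9 3 5 11]
Step 2: demand=5,sold=5 ship[2->3]=1 ship[1->2]=1 ship[0->1]=1 prod=4 -> [12 3 5 7]
Step 3: demand=5,sold=5 ship[2->3]=1 ship[1->2]=1 ship[0->1]=1 prod=4 -> [15 3 5 3]
Step 4: demand=5,sold=3 ship[2->3]=1 ship[1->2]=1 ship[0->1]=1 prod=4 -> [18 3 5 1]
Step 5: demand=5,sold=1 ship[2->3]=1 ship[1->2]=1 ship[0->1]=1 prod=4 -> [21 3 5 1]
Step 6: demand=5,sold=1 ship[2->3]=1 ship[1->2]=1 ship[0->1]=1 prod=4 -> [24 3 5 1]
Step 7: demand=5,sold=1 ship[2->3]=1 ship[1->2]=1 ship[0->1]=1 prod=4 -> [27 3 5 1]
Step 8: demand=5,sold=1 ship[2->3]=1 ship[1->2]=1 ship[0->1]=1 prod=4 -> [30 3 5 1]
Step 9: demand=5,sold=1 ship[2->3]=1 ship[1->2]=1 ship[0->1]=1 prod=4 -> [33 3 5 1]
Step 10: demand=5,sold=1 ship[2->3]=1 ship[1->2]=1 ship[0->1]=1 prod=4 -> [36 3 5 1]
Step 11: demand=5,sold=1 ship[2->3]=1 ship[1->2]=1 ship[0->1]=1 prod=4 -> [39 3 5 1]
Step 12: demand=5,sold=1 ship[2->3]=1 ship[1->2]=1 ship[0->1]=1 prod=4 -> [42 3 5 1]
First stockout at step 4

4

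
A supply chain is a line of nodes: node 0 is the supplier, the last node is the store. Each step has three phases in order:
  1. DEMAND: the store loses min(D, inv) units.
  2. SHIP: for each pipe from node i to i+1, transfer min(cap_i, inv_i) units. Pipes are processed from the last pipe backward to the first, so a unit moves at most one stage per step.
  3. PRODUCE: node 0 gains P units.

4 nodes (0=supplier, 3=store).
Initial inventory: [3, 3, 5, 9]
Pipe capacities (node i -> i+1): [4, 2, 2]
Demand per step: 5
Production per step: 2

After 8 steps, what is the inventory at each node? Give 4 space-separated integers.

Step 1: demand=5,sold=5 ship[2->3]=2 ship[1->2]=2 ship[0->1]=3 prod=2 -> inv=[2 4 5 6]
Step 2: demand=5,sold=5 ship[2->3]=2 ship[1->2]=2 ship[0->1]=2 prod=2 -> inv=[2 4 5 3]
Step 3: demand=5,sold=3 ship[2->3]=2 ship[1->2]=2 ship[0->1]=2 prod=2 -> inv=[2 4 5 2]
Step 4: demand=5,sold=2 ship[2->3]=2 ship[1->2]=2 ship[0->1]=2 prod=2 -> inv=[2 4 5 2]
Step 5: demand=5,sold=2 ship[2->3]=2 ship[1->2]=2 ship[0->1]=2 prod=2 -> inv=[2 4 5 2]
Step 6: demand=5,sold=2 ship[2->3]=2 ship[1->2]=2 ship[0->1]=2 prod=2 -> inv=[2 4 5 2]
Step 7: demand=5,sold=2 ship[2->3]=2 ship[1->2]=2 ship[0->1]=2 prod=2 -> inv=[2 4 5 2]
Step 8: demand=5,sold=2 ship[2->3]=2 ship[1->2]=2 ship[0->1]=2 prod=2 -> inv=[2 4 5 2]

2 4 5 2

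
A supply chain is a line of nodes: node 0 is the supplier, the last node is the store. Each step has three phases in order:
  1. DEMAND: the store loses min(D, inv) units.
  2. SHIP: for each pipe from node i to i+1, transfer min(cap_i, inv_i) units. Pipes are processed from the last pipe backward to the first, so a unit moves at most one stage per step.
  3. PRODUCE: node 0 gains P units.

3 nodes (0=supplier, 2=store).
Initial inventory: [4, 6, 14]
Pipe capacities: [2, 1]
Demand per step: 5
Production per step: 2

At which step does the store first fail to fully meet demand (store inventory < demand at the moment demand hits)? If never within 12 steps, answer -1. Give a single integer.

Step 1: demand=5,sold=5 ship[1->2]=1 ship[0->1]=2 prod=2 -> [4 7 10]
Step 2: demand=5,sold=5 ship[1->2]=1 ship[0->1]=2 prod=2 -> [4 8 6]
Step 3: demand=5,sold=5 ship[1->2]=1 ship[0->1]=2 prod=2 -> [4 9 2]
Step 4: demand=5,sold=2 ship[1->2]=1 ship[0->1]=2 prod=2 -> [4 10 1]
Step 5: demand=5,sold=1 ship[1->2]=1 ship[0->1]=2 prod=2 -> [4 11 1]
Step 6: demand=5,sold=1 ship[1->2]=1 ship[0->1]=2 prod=2 -> [4 12 1]
Step 7: demand=5,sold=1 ship[1->2]=1 ship[0->1]=2 prod=2 -> [4 13 1]
Step 8: demand=5,sold=1 ship[1->2]=1 ship[0->1]=2 prod=2 -> [4 14 1]
Step 9: demand=5,sold=1 ship[1->2]=1 ship[0->1]=2 prod=2 -> [4 15 1]
Step 10: demand=5,sold=1 ship[1->2]=1 ship[0->1]=2 prod=2 -> [4 16 1]
Step 11: demand=5,sold=1 ship[1->2]=1 ship[0->1]=2 prod=2 -> [4 17 1]
Step 12: demand=5,sold=1 ship[1->2]=1 ship[0->1]=2 prod=2 -> [4 18 1]
First stockout at step 4

4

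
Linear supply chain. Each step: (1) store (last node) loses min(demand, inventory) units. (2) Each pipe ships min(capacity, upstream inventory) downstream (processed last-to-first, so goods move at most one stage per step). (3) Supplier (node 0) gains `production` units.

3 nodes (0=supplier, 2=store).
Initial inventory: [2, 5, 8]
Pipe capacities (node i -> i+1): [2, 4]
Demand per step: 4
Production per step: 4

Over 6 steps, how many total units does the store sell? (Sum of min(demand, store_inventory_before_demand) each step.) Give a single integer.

Answer: 21

Derivation:
Step 1: sold=4 (running total=4) -> [4 3 8]
Step 2: sold=4 (running total=8) -> [6 2 7]
Step 3: sold=4 (running total=12) -> [8 2 5]
Step 4: sold=4 (running total=16) -> [10 2 3]
Step 5: sold=3 (running total=19) -> [12 2 2]
Step 6: sold=2 (running total=21) -> [14 2 2]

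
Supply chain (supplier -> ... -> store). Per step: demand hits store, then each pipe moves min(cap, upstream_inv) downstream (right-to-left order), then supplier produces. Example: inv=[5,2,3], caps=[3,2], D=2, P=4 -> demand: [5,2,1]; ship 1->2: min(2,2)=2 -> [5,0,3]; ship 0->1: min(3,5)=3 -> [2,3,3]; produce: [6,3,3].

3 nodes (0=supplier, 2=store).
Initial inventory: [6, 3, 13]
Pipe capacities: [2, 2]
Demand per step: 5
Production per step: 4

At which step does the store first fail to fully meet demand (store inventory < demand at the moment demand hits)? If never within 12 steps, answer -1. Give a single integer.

Step 1: demand=5,sold=5 ship[1->2]=2 ship[0->1]=2 prod=4 -> [8 3 10]
Step 2: demand=5,sold=5 ship[1->2]=2 ship[0->1]=2 prod=4 -> [10 3 7]
Step 3: demand=5,sold=5 ship[1->2]=2 ship[0->1]=2 prod=4 -> [12 3 4]
Step 4: demand=5,sold=4 ship[1->2]=2 ship[0->1]=2 prod=4 -> [14 3 2]
Step 5: demand=5,sold=2 ship[1->2]=2 ship[0->1]=2 prod=4 -> [16 3 2]
Step 6: demand=5,sold=2 ship[1->2]=2 ship[0->1]=2 prod=4 -> [18 3 2]
Step 7: demand=5,sold=2 ship[1->2]=2 ship[0->1]=2 prod=4 -> [20 3 2]
Step 8: demand=5,sold=2 ship[1->2]=2 ship[0->1]=2 prod=4 -> [22 3 2]
Step 9: demand=5,sold=2 ship[1->2]=2 ship[0->1]=2 prod=4 -> [24 3 2]
Step 10: demand=5,sold=2 ship[1->2]=2 ship[0->1]=2 prod=4 -> [26 3 2]
Step 11: demand=5,sold=2 ship[1->2]=2 ship[0->1]=2 prod=4 -> [28 3 2]
Step 12: demand=5,sold=2 ship[1->2]=2 ship[0->1]=2 prod=4 -> [30 3 2]
First stockout at step 4

4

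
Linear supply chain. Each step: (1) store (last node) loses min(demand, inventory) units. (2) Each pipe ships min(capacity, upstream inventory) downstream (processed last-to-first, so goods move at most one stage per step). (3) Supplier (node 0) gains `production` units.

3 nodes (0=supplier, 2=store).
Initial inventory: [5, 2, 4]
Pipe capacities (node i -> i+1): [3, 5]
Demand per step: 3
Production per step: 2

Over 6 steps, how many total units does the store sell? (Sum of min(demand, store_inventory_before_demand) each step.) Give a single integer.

Answer: 17

Derivation:
Step 1: sold=3 (running total=3) -> [4 3 3]
Step 2: sold=3 (running total=6) -> [3 3 3]
Step 3: sold=3 (running total=9) -> [2 3 3]
Step 4: sold=3 (running total=12) -> [2 2 3]
Step 5: sold=3 (running total=15) -> [2 2 2]
Step 6: sold=2 (running total=17) -> [2 2 2]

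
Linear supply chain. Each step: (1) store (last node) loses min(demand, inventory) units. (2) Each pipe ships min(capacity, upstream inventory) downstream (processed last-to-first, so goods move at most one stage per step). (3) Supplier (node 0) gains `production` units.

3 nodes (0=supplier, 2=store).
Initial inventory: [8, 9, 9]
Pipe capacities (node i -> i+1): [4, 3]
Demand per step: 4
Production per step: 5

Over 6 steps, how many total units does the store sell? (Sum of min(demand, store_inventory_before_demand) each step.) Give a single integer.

Step 1: sold=4 (running total=4) -> [9 10 8]
Step 2: sold=4 (running total=8) -> [10 11 7]
Step 3: sold=4 (running total=12) -> [11 12 6]
Step 4: sold=4 (running total=16) -> [12 13 5]
Step 5: sold=4 (running total=20) -> [13 14 4]
Step 6: sold=4 (running total=24) -> [14 15 3]

Answer: 24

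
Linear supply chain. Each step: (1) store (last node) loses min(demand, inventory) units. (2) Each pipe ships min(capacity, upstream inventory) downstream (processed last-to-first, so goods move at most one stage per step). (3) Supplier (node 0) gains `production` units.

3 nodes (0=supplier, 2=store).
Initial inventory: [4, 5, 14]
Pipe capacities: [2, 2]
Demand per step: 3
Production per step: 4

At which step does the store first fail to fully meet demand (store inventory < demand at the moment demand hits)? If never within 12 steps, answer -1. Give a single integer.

Step 1: demand=3,sold=3 ship[1->2]=2 ship[0->1]=2 prod=4 -> [6 5 13]
Step 2: demand=3,sold=3 ship[1->2]=2 ship[0->1]=2 prod=4 -> [8 5 12]
Step 3: demand=3,sold=3 ship[1->2]=2 ship[0->1]=2 prod=4 -> [10 5 11]
Step 4: demand=3,sold=3 ship[1->2]=2 ship[0->1]=2 prod=4 -> [12 5 10]
Step 5: demand=3,sold=3 ship[1->2]=2 ship[0->1]=2 prod=4 -> [14 5 9]
Step 6: demand=3,sold=3 ship[1->2]=2 ship[0->1]=2 prod=4 -> [16 5 8]
Step 7: demand=3,sold=3 ship[1->2]=2 ship[0->1]=2 prod=4 -> [18 5 7]
Step 8: demand=3,sold=3 ship[1->2]=2 ship[0->1]=2 prod=4 -> [20 5 6]
Step 9: demand=3,sold=3 ship[1->2]=2 ship[0->1]=2 prod=4 -> [22 5 5]
Step 10: demand=3,sold=3 ship[1->2]=2 ship[0->1]=2 prod=4 -> [24 5 4]
Step 11: demand=3,sold=3 ship[1->2]=2 ship[0->1]=2 prod=4 -> [26 5 3]
Step 12: demand=3,sold=3 ship[1->2]=2 ship[0->1]=2 prod=4 -> [28 5 2]
No stockout in 12 steps

-1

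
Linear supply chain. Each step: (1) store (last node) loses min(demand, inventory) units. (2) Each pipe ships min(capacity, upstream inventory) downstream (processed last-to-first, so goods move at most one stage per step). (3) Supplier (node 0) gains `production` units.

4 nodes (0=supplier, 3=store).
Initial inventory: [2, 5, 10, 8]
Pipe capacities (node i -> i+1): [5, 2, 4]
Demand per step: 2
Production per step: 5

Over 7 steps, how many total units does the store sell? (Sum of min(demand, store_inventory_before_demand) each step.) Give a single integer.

Answer: 14

Derivation:
Step 1: sold=2 (running total=2) -> [5 5 8 10]
Step 2: sold=2 (running total=4) -> [5 8 6 12]
Step 3: sold=2 (running total=6) -> [5 11 4 14]
Step 4: sold=2 (running total=8) -> [5 14 2 16]
Step 5: sold=2 (running total=10) -> [5 17 2 16]
Step 6: sold=2 (running total=12) -> [5 20 2 16]
Step 7: sold=2 (running total=14) -> [5 23 2 16]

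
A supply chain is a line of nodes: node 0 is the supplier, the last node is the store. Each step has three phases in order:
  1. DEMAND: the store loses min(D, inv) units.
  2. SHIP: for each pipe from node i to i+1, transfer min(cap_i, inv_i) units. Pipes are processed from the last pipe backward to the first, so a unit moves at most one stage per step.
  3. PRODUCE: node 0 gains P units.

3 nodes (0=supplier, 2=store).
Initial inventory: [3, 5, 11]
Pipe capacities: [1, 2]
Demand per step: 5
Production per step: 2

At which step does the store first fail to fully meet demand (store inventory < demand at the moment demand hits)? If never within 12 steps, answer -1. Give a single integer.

Step 1: demand=5,sold=5 ship[1->2]=2 ship[0->1]=1 prod=2 -> [4 4 8]
Step 2: demand=5,sold=5 ship[1->2]=2 ship[0->1]=1 prod=2 -> [5 3 5]
Step 3: demand=5,sold=5 ship[1->2]=2 ship[0->1]=1 prod=2 -> [6 2 2]
Step 4: demand=5,sold=2 ship[1->2]=2 ship[0->1]=1 prod=2 -> [7 1 2]
Step 5: demand=5,sold=2 ship[1->2]=1 ship[0->1]=1 prod=2 -> [8 1 1]
Step 6: demand=5,sold=1 ship[1->2]=1 ship[0->1]=1 prod=2 -> [9 1 1]
Step 7: demand=5,sold=1 ship[1->2]=1 ship[0->1]=1 prod=2 -> [10 1 1]
Step 8: demand=5,sold=1 ship[1->2]=1 ship[0->1]=1 prod=2 -> [11 1 1]
Step 9: demand=5,sold=1 ship[1->2]=1 ship[0->1]=1 prod=2 -> [12 1 1]
Step 10: demand=5,sold=1 ship[1->2]=1 ship[0->1]=1 prod=2 -> [13 1 1]
Step 11: demand=5,sold=1 ship[1->2]=1 ship[0->1]=1 prod=2 -> [14 1 1]
Step 12: demand=5,sold=1 ship[1->2]=1 ship[0->1]=1 prod=2 -> [15 1 1]
First stockout at step 4

4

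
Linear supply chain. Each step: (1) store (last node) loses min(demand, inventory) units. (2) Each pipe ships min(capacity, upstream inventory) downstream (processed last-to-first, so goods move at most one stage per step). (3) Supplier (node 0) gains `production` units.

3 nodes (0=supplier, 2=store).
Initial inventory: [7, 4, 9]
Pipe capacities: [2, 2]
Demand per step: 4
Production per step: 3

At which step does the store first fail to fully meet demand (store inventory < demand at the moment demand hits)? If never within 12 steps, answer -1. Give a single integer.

Step 1: demand=4,sold=4 ship[1->2]=2 ship[0->1]=2 prod=3 -> [8 4 7]
Step 2: demand=4,sold=4 ship[1->2]=2 ship[0->1]=2 prod=3 -> [9 4 5]
Step 3: demand=4,sold=4 ship[1->2]=2 ship[0->1]=2 prod=3 -> [10 4 3]
Step 4: demand=4,sold=3 ship[1->2]=2 ship[0->1]=2 prod=3 -> [11 4 2]
Step 5: demand=4,sold=2 ship[1->2]=2 ship[0->1]=2 prod=3 -> [12 4 2]
Step 6: demand=4,sold=2 ship[1->2]=2 ship[0->1]=2 prod=3 -> [13 4 2]
Step 7: demand=4,sold=2 ship[1->2]=2 ship[0->1]=2 prod=3 -> [14 4 2]
Step 8: demand=4,sold=2 ship[1->2]=2 ship[0->1]=2 prod=3 -> [15 4 2]
Step 9: demand=4,sold=2 ship[1->2]=2 ship[0->1]=2 prod=3 -> [16 4 2]
Step 10: demand=4,sold=2 ship[1->2]=2 ship[0->1]=2 prod=3 -> [17 4 2]
Step 11: demand=4,sold=2 ship[1->2]=2 ship[0->1]=2 prod=3 -> [18 4 2]
Step 12: demand=4,sold=2 ship[1->2]=2 ship[0->1]=2 prod=3 -> [19 4 2]
First stockout at step 4

4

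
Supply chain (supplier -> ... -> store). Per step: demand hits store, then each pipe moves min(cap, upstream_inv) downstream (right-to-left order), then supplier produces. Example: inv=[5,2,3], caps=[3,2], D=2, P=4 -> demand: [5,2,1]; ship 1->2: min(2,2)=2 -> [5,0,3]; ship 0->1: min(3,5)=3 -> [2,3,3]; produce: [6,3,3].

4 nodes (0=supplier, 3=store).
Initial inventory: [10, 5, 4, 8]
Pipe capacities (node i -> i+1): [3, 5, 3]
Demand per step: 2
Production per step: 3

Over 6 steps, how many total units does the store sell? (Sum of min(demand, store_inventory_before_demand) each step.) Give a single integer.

Answer: 12

Derivation:
Step 1: sold=2 (running total=2) -> [10 3 6 9]
Step 2: sold=2 (running total=4) -> [10 3 6 10]
Step 3: sold=2 (running total=6) -> [10 3 6 11]
Step 4: sold=2 (running total=8) -> [10 3 6 12]
Step 5: sold=2 (running total=10) -> [10 3 6 13]
Step 6: sold=2 (running total=12) -> [10 3 6 14]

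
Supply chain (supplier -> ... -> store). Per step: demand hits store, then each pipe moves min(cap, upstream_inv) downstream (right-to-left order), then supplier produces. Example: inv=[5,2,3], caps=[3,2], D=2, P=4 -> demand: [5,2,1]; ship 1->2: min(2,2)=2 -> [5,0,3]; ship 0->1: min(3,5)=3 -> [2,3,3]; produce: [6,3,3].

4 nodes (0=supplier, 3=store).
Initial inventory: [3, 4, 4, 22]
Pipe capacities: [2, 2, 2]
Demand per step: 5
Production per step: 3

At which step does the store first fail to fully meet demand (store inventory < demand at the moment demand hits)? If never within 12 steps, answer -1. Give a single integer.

Step 1: demand=5,sold=5 ship[2->3]=2 ship[1->2]=2 ship[0->1]=2 prod=3 -> [4 4 4 19]
Step 2: demand=5,sold=5 ship[2->3]=2 ship[1->2]=2 ship[0->1]=2 prod=3 -> [5 4 4 16]
Step 3: demand=5,sold=5 ship[2->3]=2 ship[1->2]=2 ship[0->1]=2 prod=3 -> [6 4 4 13]
Step 4: demand=5,sold=5 ship[2->3]=2 ship[1->2]=2 ship[0->1]=2 prod=3 -> [7 4 4 10]
Step 5: demand=5,sold=5 ship[2->3]=2 ship[1->2]=2 ship[0->1]=2 prod=3 -> [8 4 4 7]
Step 6: demand=5,sold=5 ship[2->3]=2 ship[1->2]=2 ship[0->1]=2 prod=3 -> [9 4 4 4]
Step 7: demand=5,sold=4 ship[2->3]=2 ship[1->2]=2 ship[0->1]=2 prod=3 -> [10 4 4 2]
Step 8: demand=5,sold=2 ship[2->3]=2 ship[1->2]=2 ship[0->1]=2 prod=3 -> [11 4 4 2]
Step 9: demand=5,sold=2 ship[2->3]=2 ship[1->2]=2 ship[0->1]=2 prod=3 -> [12 4 4 2]
Step 10: demand=5,sold=2 ship[2->3]=2 ship[1->2]=2 ship[0->1]=2 prod=3 -> [13 4 4 2]
Step 11: demand=5,sold=2 ship[2->3]=2 ship[1->2]=2 ship[0->1]=2 prod=3 -> [14 4 4 2]
Step 12: demand=5,sold=2 ship[2->3]=2 ship[1->2]=2 ship[0->1]=2 prod=3 -> [15 4 4 2]
First stockout at step 7

7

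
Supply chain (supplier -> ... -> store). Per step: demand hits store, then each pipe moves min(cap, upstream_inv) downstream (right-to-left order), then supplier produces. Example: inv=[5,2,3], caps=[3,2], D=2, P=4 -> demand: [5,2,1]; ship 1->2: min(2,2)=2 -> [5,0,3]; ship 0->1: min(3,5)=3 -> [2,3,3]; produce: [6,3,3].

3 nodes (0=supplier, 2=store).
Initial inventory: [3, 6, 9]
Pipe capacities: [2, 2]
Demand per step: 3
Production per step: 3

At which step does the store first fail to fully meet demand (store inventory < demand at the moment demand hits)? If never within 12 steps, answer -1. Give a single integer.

Step 1: demand=3,sold=3 ship[1->2]=2 ship[0->1]=2 prod=3 -> [4 6 8]
Step 2: demand=3,sold=3 ship[1->2]=2 ship[0->1]=2 prod=3 -> [5 6 7]
Step 3: demand=3,sold=3 ship[1->2]=2 ship[0->1]=2 prod=3 -> [6 6 6]
Step 4: demand=3,sold=3 ship[1->2]=2 ship[0->1]=2 prod=3 -> [7 6 5]
Step 5: demand=3,sold=3 ship[1->2]=2 ship[0->1]=2 prod=3 -> [8 6 4]
Step 6: demand=3,sold=3 ship[1->2]=2 ship[0->1]=2 prod=3 -> [9 6 3]
Step 7: demand=3,sold=3 ship[1->2]=2 ship[0->1]=2 prod=3 -> [10 6 2]
Step 8: demand=3,sold=2 ship[1->2]=2 ship[0->1]=2 prod=3 -> [11 6 2]
Step 9: demand=3,sold=2 ship[1->2]=2 ship[0->1]=2 prod=3 -> [12 6 2]
Step 10: demand=3,sold=2 ship[1->2]=2 ship[0->1]=2 prod=3 -> [13 6 2]
Step 11: demand=3,sold=2 ship[1->2]=2 ship[0->1]=2 prod=3 -> [14 6 2]
Step 12: demand=3,sold=2 ship[1->2]=2 ship[0->1]=2 prod=3 -> [15 6 2]
First stockout at step 8

8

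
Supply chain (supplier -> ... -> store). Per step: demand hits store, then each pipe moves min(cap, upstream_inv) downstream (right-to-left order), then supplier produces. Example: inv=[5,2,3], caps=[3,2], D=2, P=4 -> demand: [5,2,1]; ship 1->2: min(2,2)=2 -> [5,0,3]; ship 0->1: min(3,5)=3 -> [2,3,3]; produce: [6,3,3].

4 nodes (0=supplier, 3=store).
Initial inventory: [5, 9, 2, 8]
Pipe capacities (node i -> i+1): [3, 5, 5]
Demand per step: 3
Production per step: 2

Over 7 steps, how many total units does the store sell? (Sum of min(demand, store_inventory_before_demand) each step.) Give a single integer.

Step 1: sold=3 (running total=3) -> [4 7 5 7]
Step 2: sold=3 (running total=6) -> [3 5 5 9]
Step 3: sold=3 (running total=9) -> [2 3 5 11]
Step 4: sold=3 (running total=12) -> [2 2 3 13]
Step 5: sold=3 (running total=15) -> [2 2 2 13]
Step 6: sold=3 (running total=18) -> [2 2 2 12]
Step 7: sold=3 (running total=21) -> [2 2 2 11]

Answer: 21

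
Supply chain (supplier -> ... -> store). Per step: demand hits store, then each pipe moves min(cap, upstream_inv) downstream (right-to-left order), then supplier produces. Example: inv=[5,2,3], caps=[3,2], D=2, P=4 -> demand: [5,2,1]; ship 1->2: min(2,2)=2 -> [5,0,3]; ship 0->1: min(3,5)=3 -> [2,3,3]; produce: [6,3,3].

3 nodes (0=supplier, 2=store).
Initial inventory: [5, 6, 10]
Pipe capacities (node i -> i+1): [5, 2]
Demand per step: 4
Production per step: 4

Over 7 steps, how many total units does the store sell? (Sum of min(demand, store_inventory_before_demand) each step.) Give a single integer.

Step 1: sold=4 (running total=4) -> [4 9 8]
Step 2: sold=4 (running total=8) -> [4 11 6]
Step 3: sold=4 (running total=12) -> [4 13 4]
Step 4: sold=4 (running total=16) -> [4 15 2]
Step 5: sold=2 (running total=18) -> [4 17 2]
Step 6: sold=2 (running total=20) -> [4 19 2]
Step 7: sold=2 (running total=22) -> [4 21 2]

Answer: 22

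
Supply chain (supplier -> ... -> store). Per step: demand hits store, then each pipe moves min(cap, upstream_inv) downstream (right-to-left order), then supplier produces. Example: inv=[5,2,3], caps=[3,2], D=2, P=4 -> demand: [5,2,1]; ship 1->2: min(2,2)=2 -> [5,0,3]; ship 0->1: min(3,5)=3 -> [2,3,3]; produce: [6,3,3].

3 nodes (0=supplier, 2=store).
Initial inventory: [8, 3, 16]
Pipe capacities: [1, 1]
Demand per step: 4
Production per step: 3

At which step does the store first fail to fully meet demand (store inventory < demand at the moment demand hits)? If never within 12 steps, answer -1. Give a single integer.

Step 1: demand=4,sold=4 ship[1->2]=1 ship[0->1]=1 prod=3 -> [10 3 13]
Step 2: demand=4,sold=4 ship[1->2]=1 ship[0->1]=1 prod=3 -> [12 3 10]
Step 3: demand=4,sold=4 ship[1->2]=1 ship[0->1]=1 prod=3 -> [14 3 7]
Step 4: demand=4,sold=4 ship[1->2]=1 ship[0->1]=1 prod=3 -> [16 3 4]
Step 5: demand=4,sold=4 ship[1->2]=1 ship[0->1]=1 prod=3 -> [18 3 1]
Step 6: demand=4,sold=1 ship[1->2]=1 ship[0->1]=1 prod=3 -> [20 3 1]
Step 7: demand=4,sold=1 ship[1->2]=1 ship[0->1]=1 prod=3 -> [22 3 1]
Step 8: demand=4,sold=1 ship[1->2]=1 ship[0->1]=1 prod=3 -> [24 3 1]
Step 9: demand=4,sold=1 ship[1->2]=1 ship[0->1]=1 prod=3 -> [26 3 1]
Step 10: demand=4,sold=1 ship[1->2]=1 ship[0->1]=1 prod=3 -> [28 3 1]
Step 11: demand=4,sold=1 ship[1->2]=1 ship[0->1]=1 prod=3 -> [30 3 1]
Step 12: demand=4,sold=1 ship[1->2]=1 ship[0->1]=1 prod=3 -> [32 3 1]
First stockout at step 6

6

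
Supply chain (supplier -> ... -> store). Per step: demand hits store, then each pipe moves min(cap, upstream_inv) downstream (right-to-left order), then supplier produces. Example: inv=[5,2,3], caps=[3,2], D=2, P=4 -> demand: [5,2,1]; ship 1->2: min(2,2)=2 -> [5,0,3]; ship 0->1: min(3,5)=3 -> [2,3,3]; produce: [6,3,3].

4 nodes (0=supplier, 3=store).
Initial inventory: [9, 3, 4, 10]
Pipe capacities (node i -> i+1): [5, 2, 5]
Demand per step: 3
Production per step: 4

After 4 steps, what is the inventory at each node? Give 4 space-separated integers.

Step 1: demand=3,sold=3 ship[2->3]=4 ship[1->2]=2 ship[0->1]=5 prod=4 -> inv=[8 6 2 11]
Step 2: demand=3,sold=3 ship[2->3]=2 ship[1->2]=2 ship[0->1]=5 prod=4 -> inv=[7 9 2 10]
Step 3: demand=3,sold=3 ship[2->3]=2 ship[1->2]=2 ship[0->1]=5 prod=4 -> inv=[6 12 2 9]
Step 4: demand=3,sold=3 ship[2->3]=2 ship[1->2]=2 ship[0->1]=5 prod=4 -> inv=[5 15 2 8]

5 15 2 8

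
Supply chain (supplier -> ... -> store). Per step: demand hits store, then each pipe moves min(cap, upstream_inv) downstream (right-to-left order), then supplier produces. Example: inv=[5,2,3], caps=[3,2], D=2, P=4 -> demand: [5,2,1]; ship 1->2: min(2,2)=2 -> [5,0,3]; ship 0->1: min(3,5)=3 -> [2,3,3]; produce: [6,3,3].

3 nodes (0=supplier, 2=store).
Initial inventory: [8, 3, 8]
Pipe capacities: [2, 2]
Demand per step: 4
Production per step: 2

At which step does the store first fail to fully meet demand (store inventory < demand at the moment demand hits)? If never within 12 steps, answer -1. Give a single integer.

Step 1: demand=4,sold=4 ship[1->2]=2 ship[0->1]=2 prod=2 -> [8 3 6]
Step 2: demand=4,sold=4 ship[1->2]=2 ship[0->1]=2 prod=2 -> [8 3 4]
Step 3: demand=4,sold=4 ship[1->2]=2 ship[0->1]=2 prod=2 -> [8 3 2]
Step 4: demand=4,sold=2 ship[1->2]=2 ship[0->1]=2 prod=2 -> [8 3 2]
Step 5: demand=4,sold=2 ship[1->2]=2 ship[0->1]=2 prod=2 -> [8 3 2]
Step 6: demand=4,sold=2 ship[1->2]=2 ship[0->1]=2 prod=2 -> [8 3 2]
Step 7: demand=4,sold=2 ship[1->2]=2 ship[0->1]=2 prod=2 -> [8 3 2]
Step 8: demand=4,sold=2 ship[1->2]=2 ship[0->1]=2 prod=2 -> [8 3 2]
Step 9: demand=4,sold=2 ship[1->2]=2 ship[0->1]=2 prod=2 -> [8 3 2]
Step 10: demand=4,sold=2 ship[1->2]=2 ship[0->1]=2 prod=2 -> [8 3 2]
Step 11: demand=4,sold=2 ship[1->2]=2 ship[0->1]=2 prod=2 -> [8 3 2]
Step 12: demand=4,sold=2 ship[1->2]=2 ship[0->1]=2 prod=2 -> [8 3 2]
First stockout at step 4

4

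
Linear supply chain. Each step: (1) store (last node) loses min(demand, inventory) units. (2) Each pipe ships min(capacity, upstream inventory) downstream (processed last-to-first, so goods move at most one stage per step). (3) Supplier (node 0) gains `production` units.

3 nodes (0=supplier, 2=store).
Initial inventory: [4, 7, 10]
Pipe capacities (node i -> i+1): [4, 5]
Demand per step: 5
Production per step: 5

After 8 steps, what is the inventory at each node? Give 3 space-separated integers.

Step 1: demand=5,sold=5 ship[1->2]=5 ship[0->1]=4 prod=5 -> inv=[5 6 10]
Step 2: demand=5,sold=5 ship[1->2]=5 ship[0->1]=4 prod=5 -> inv=[6 5 10]
Step 3: demand=5,sold=5 ship[1->2]=5 ship[0->1]=4 prod=5 -> inv=[7 4 10]
Step 4: demand=5,sold=5 ship[1->2]=4 ship[0->1]=4 prod=5 -> inv=[8 4 9]
Step 5: demand=5,sold=5 ship[1->2]=4 ship[0->1]=4 prod=5 -> inv=[9 4 8]
Step 6: demand=5,sold=5 ship[1->2]=4 ship[0->1]=4 prod=5 -> inv=[10 4 7]
Step 7: demand=5,sold=5 ship[1->2]=4 ship[0->1]=4 prod=5 -> inv=[11 4 6]
Step 8: demand=5,sold=5 ship[1->2]=4 ship[0->1]=4 prod=5 -> inv=[12 4 5]

12 4 5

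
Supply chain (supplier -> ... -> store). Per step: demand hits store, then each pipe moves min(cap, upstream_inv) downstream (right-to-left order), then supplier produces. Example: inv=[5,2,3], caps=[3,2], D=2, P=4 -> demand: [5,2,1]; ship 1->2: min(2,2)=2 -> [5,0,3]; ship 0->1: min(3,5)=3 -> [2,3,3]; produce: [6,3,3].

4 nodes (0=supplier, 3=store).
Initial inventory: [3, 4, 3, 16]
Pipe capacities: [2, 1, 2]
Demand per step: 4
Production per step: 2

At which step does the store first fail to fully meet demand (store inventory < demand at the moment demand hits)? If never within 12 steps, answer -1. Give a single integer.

Step 1: demand=4,sold=4 ship[2->3]=2 ship[1->2]=1 ship[0->1]=2 prod=2 -> [3 5 2 14]
Step 2: demand=4,sold=4 ship[2->3]=2 ship[1->2]=1 ship[0->1]=2 prod=2 -> [3 6 1 12]
Step 3: demand=4,sold=4 ship[2->3]=1 ship[1->2]=1 ship[0->1]=2 prod=2 -> [3 7 1 9]
Step 4: demand=4,sold=4 ship[2->3]=1 ship[1->2]=1 ship[0->1]=2 prod=2 -> [3 8 1 6]
Step 5: demand=4,sold=4 ship[2->3]=1 ship[1->2]=1 ship[0->1]=2 prod=2 -> [3 9 1 3]
Step 6: demand=4,sold=3 ship[2->3]=1 ship[1->2]=1 ship[0->1]=2 prod=2 -> [3 10 1 1]
Step 7: demand=4,sold=1 ship[2->3]=1 ship[1->2]=1 ship[0->1]=2 prod=2 -> [3 11 1 1]
Step 8: demand=4,sold=1 ship[2->3]=1 ship[1->2]=1 ship[0->1]=2 prod=2 -> [3 12 1 1]
Step 9: demand=4,sold=1 ship[2->3]=1 ship[1->2]=1 ship[0->1]=2 prod=2 -> [3 13 1 1]
Step 10: demand=4,sold=1 ship[2->3]=1 ship[1->2]=1 ship[0->1]=2 prod=2 -> [3 14 1 1]
Step 11: demand=4,sold=1 ship[2->3]=1 ship[1->2]=1 ship[0->1]=2 prod=2 -> [3 15 1 1]
Step 12: demand=4,sold=1 ship[2->3]=1 ship[1->2]=1 ship[0->1]=2 prod=2 -> [3 16 1 1]
First stockout at step 6

6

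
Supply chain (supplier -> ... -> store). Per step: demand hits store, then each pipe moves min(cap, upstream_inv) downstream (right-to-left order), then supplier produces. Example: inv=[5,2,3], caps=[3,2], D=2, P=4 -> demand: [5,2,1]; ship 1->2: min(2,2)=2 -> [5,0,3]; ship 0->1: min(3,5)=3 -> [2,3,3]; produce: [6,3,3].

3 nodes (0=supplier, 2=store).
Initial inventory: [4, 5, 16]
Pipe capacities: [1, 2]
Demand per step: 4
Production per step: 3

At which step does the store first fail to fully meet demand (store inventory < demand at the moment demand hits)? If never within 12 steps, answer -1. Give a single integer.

Step 1: demand=4,sold=4 ship[1->2]=2 ship[0->1]=1 prod=3 -> [6 4 14]
Step 2: demand=4,sold=4 ship[1->2]=2 ship[0->1]=1 prod=3 -> [8 3 12]
Step 3: demand=4,sold=4 ship[1->2]=2 ship[0->1]=1 prod=3 -> [10 2 10]
Step 4: demand=4,sold=4 ship[1->2]=2 ship[0->1]=1 prod=3 -> [12 1 8]
Step 5: demand=4,sold=4 ship[1->2]=1 ship[0->1]=1 prod=3 -> [14 1 5]
Step 6: demand=4,sold=4 ship[1->2]=1 ship[0->1]=1 prod=3 -> [16 1 2]
Step 7: demand=4,sold=2 ship[1->2]=1 ship[0->1]=1 prod=3 -> [18 1 1]
Step 8: demand=4,sold=1 ship[1->2]=1 ship[0->1]=1 prod=3 -> [20 1 1]
Step 9: demand=4,sold=1 ship[1->2]=1 ship[0->1]=1 prod=3 -> [22 1 1]
Step 10: demand=4,sold=1 ship[1->2]=1 ship[0->1]=1 prod=3 -> [24 1 1]
Step 11: demand=4,sold=1 ship[1->2]=1 ship[0->1]=1 prod=3 -> [26 1 1]
Step 12: demand=4,sold=1 ship[1->2]=1 ship[0->1]=1 prod=3 -> [28 1 1]
First stockout at step 7

7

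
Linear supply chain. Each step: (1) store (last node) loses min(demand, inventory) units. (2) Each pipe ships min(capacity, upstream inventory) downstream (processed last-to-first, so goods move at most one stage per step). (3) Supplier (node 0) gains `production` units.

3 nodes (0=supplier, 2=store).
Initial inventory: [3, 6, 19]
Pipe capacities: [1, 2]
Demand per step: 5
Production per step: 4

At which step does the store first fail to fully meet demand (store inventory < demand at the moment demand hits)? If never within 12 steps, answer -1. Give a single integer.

Step 1: demand=5,sold=5 ship[1->2]=2 ship[0->1]=1 prod=4 -> [6 5 16]
Step 2: demand=5,sold=5 ship[1->2]=2 ship[0->1]=1 prod=4 -> [9 4 13]
Step 3: demand=5,sold=5 ship[1->2]=2 ship[0->1]=1 prod=4 -> [12 3 10]
Step 4: demand=5,sold=5 ship[1->2]=2 ship[0->1]=1 prod=4 -> [15 2 7]
Step 5: demand=5,sold=5 ship[1->2]=2 ship[0->1]=1 prod=4 -> [18 1 4]
Step 6: demand=5,sold=4 ship[1->2]=1 ship[0->1]=1 prod=4 -> [21 1 1]
Step 7: demand=5,sold=1 ship[1->2]=1 ship[0->1]=1 prod=4 -> [24 1 1]
Step 8: demand=5,sold=1 ship[1->2]=1 ship[0->1]=1 prod=4 -> [27 1 1]
Step 9: demand=5,sold=1 ship[1->2]=1 ship[0->1]=1 prod=4 -> [30 1 1]
Step 10: demand=5,sold=1 ship[1->2]=1 ship[0->1]=1 prod=4 -> [33 1 1]
Step 11: demand=5,sold=1 ship[1->2]=1 ship[0->1]=1 prod=4 -> [36 1 1]
Step 12: demand=5,sold=1 ship[1->2]=1 ship[0->1]=1 prod=4 -> [39 1 1]
First stockout at step 6

6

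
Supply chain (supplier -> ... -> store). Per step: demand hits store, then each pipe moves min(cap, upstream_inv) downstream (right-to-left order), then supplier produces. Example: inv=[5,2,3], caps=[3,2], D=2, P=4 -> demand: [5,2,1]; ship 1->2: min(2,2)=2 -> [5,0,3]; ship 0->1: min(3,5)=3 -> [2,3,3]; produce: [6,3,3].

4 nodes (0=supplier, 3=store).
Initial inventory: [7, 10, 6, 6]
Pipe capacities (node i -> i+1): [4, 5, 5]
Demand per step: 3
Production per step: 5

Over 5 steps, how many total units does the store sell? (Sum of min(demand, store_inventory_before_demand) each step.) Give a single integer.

Step 1: sold=3 (running total=3) -> [8 9 6 8]
Step 2: sold=3 (running total=6) -> [9 8 6 10]
Step 3: sold=3 (running total=9) -> [10 7 6 12]
Step 4: sold=3 (running total=12) -> [11 6 6 14]
Step 5: sold=3 (running total=15) -> [12 5 6 16]

Answer: 15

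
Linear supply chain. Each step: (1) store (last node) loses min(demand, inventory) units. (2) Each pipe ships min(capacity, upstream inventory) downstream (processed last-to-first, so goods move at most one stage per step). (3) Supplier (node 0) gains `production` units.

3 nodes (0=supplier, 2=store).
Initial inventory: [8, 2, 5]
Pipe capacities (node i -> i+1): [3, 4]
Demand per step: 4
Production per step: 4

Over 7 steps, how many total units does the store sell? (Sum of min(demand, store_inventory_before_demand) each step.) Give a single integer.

Step 1: sold=4 (running total=4) -> [9 3 3]
Step 2: sold=3 (running total=7) -> [10 3 3]
Step 3: sold=3 (running total=10) -> [11 3 3]
Step 4: sold=3 (running total=13) -> [12 3 3]
Step 5: sold=3 (running total=16) -> [13 3 3]
Step 6: sold=3 (running total=19) -> [14 3 3]
Step 7: sold=3 (running total=22) -> [15 3 3]

Answer: 22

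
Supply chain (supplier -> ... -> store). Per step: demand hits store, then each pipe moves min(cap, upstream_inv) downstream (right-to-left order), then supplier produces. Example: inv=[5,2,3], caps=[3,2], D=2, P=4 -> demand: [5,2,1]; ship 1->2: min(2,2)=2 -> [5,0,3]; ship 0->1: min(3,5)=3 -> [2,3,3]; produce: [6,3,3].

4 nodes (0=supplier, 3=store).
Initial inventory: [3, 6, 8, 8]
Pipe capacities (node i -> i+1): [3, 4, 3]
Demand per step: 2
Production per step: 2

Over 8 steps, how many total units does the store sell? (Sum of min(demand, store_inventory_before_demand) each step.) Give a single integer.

Answer: 16

Derivation:
Step 1: sold=2 (running total=2) -> [2 5 9 9]
Step 2: sold=2 (running total=4) -> [2 3 10 10]
Step 3: sold=2 (running total=6) -> [2 2 10 11]
Step 4: sold=2 (running total=8) -> [2 2 9 12]
Step 5: sold=2 (running total=10) -> [2 2 8 13]
Step 6: sold=2 (running total=12) -> [2 2 7 14]
Step 7: sold=2 (running total=14) -> [2 2 6 15]
Step 8: sold=2 (running total=16) -> [2 2 5 16]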